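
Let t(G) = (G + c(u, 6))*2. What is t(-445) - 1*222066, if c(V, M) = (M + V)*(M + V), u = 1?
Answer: -222858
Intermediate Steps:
c(V, M) = (M + V)**2
t(G) = 98 + 2*G (t(G) = (G + (6 + 1)**2)*2 = (G + 7**2)*2 = (G + 49)*2 = (49 + G)*2 = 98 + 2*G)
t(-445) - 1*222066 = (98 + 2*(-445)) - 1*222066 = (98 - 890) - 222066 = -792 - 222066 = -222858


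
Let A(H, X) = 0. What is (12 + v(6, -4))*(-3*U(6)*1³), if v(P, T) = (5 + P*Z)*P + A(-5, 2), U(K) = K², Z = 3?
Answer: -16200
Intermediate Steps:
v(P, T) = P*(5 + 3*P) (v(P, T) = (5 + P*3)*P + 0 = (5 + 3*P)*P + 0 = P*(5 + 3*P) + 0 = P*(5 + 3*P))
(12 + v(6, -4))*(-3*U(6)*1³) = (12 + 6*(5 + 3*6))*(-3*6²*1³) = (12 + 6*(5 + 18))*(-3*36*1) = (12 + 6*23)*(-108*1) = (12 + 138)*(-108) = 150*(-108) = -16200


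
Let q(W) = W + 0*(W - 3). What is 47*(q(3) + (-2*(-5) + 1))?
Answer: 658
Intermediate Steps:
q(W) = W (q(W) = W + 0*(-3 + W) = W + 0 = W)
47*(q(3) + (-2*(-5) + 1)) = 47*(3 + (-2*(-5) + 1)) = 47*(3 + (10 + 1)) = 47*(3 + 11) = 47*14 = 658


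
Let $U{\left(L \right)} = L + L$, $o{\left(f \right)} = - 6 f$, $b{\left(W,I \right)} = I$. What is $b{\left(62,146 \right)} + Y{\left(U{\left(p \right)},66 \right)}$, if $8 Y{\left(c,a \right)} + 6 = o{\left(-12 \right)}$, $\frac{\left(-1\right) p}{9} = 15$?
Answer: $\frac{617}{4} \approx 154.25$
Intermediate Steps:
$p = -135$ ($p = \left(-9\right) 15 = -135$)
$U{\left(L \right)} = 2 L$
$Y{\left(c,a \right)} = \frac{33}{4}$ ($Y{\left(c,a \right)} = - \frac{3}{4} + \frac{\left(-6\right) \left(-12\right)}{8} = - \frac{3}{4} + \frac{1}{8} \cdot 72 = - \frac{3}{4} + 9 = \frac{33}{4}$)
$b{\left(62,146 \right)} + Y{\left(U{\left(p \right)},66 \right)} = 146 + \frac{33}{4} = \frac{617}{4}$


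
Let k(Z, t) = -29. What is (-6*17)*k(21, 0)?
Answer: 2958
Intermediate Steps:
(-6*17)*k(21, 0) = -6*17*(-29) = -102*(-29) = 2958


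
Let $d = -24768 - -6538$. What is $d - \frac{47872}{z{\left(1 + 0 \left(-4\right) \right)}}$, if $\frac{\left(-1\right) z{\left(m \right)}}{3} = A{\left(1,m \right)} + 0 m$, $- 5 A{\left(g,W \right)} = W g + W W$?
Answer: $- \frac{174370}{3} \approx -58123.0$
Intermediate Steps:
$A{\left(g,W \right)} = - \frac{W^{2}}{5} - \frac{W g}{5}$ ($A{\left(g,W \right)} = - \frac{W g + W W}{5} = - \frac{W g + W^{2}}{5} = - \frac{W^{2} + W g}{5} = - \frac{W^{2}}{5} - \frac{W g}{5}$)
$z{\left(m \right)} = \frac{3 m \left(1 + m\right)}{5}$ ($z{\left(m \right)} = - 3 \left(- \frac{m \left(m + 1\right)}{5} + 0 m\right) = - 3 \left(- \frac{m \left(1 + m\right)}{5} + 0\right) = - 3 \left(- \frac{m \left(1 + m\right)}{5}\right) = \frac{3 m \left(1 + m\right)}{5}$)
$d = -18230$ ($d = -24768 + 6538 = -18230$)
$d - \frac{47872}{z{\left(1 + 0 \left(-4\right) \right)}} = -18230 - \frac{47872}{\frac{3}{5} \left(1 + 0 \left(-4\right)\right) \left(1 + \left(1 + 0 \left(-4\right)\right)\right)} = -18230 - \frac{47872}{\frac{3}{5} \left(1 + 0\right) \left(1 + \left(1 + 0\right)\right)} = -18230 - \frac{47872}{\frac{3}{5} \cdot 1 \left(1 + 1\right)} = -18230 - \frac{47872}{\frac{3}{5} \cdot 1 \cdot 2} = -18230 - \frac{47872}{\frac{6}{5}} = -18230 - 47872 \cdot \frac{5}{6} = -18230 - \frac{119680}{3} = - \frac{174370}{3}$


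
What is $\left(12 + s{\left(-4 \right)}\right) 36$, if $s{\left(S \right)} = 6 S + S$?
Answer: $-576$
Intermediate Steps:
$s{\left(S \right)} = 7 S$
$\left(12 + s{\left(-4 \right)}\right) 36 = \left(12 + 7 \left(-4\right)\right) 36 = \left(12 - 28\right) 36 = \left(-16\right) 36 = -576$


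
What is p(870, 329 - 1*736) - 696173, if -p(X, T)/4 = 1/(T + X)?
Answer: -322328103/463 ≈ -6.9617e+5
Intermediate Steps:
p(X, T) = -4/(T + X)
p(870, 329 - 1*736) - 696173 = -4/((329 - 1*736) + 870) - 696173 = -4/((329 - 736) + 870) - 696173 = -4/(-407 + 870) - 696173 = -4/463 - 696173 = -322328103/463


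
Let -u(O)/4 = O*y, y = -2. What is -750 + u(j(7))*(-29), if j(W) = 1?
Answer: -982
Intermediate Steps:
u(O) = 8*O (u(O) = -4*O*(-2) = -(-8)*O = 8*O)
-750 + u(j(7))*(-29) = -750 + (8*1)*(-29) = -750 + 8*(-29) = -750 - 232 = -982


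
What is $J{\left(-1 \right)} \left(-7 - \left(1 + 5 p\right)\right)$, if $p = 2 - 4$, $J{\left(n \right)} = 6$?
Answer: $12$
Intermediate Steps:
$p = -2$
$J{\left(-1 \right)} \left(-7 - \left(1 + 5 p\right)\right) = 6 \left(-7 - -9\right) = 6 \left(-7 + \left(-1 + 10\right)\right) = 6 \left(-7 + 9\right) = 6 \cdot 2 = 12$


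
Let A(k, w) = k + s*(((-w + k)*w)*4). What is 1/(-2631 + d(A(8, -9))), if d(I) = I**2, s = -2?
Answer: 1/1515193 ≈ 6.5998e-7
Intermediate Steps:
A(k, w) = k - 8*w*(k - w) (A(k, w) = k - 2*(-w + k)*w*4 = k - 2*(k - w)*w*4 = k - 2*w*(k - w)*4 = k - 8*w*(k - w))
1/(-2631 + d(A(8, -9))) = 1/(-2631 + (8 + 8*(-9)**2 - 8*8*(-9))**2) = 1/(-2631 + (8 + 8*81 + 576)**2) = 1/(-2631 + (8 + 648 + 576)**2) = 1/(-2631 + 1232**2) = 1/(-2631 + 1517824) = 1/1515193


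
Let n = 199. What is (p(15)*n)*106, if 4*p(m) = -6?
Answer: -31641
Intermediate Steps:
p(m) = -3/2 (p(m) = (¼)*(-6) = -3/2)
(p(15)*n)*106 = -3/2*199*106 = -597/2*106 = -31641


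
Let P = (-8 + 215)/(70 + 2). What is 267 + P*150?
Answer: 2793/4 ≈ 698.25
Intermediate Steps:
P = 23/8 (P = 207/72 = 207*(1/72) = 23/8 ≈ 2.8750)
267 + P*150 = 267 + (23/8)*150 = 267 + 1725/4 = 2793/4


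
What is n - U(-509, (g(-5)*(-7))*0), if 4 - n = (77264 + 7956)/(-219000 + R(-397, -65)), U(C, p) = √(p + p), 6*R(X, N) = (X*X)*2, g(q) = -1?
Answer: 2253224/499391 ≈ 4.5119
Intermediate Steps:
R(X, N) = X²/3 (R(X, N) = ((X*X)*2)/6 = (X²*2)/6 = (2*X²)/6 = X²/3)
U(C, p) = √2*√p (U(C, p) = √(2*p) = √2*√p)
n = 2253224/499391 (n = 4 - (77264 + 7956)/(-219000 + (⅓)*(-397)²) = 4 - 85220/(-219000 + (⅓)*157609) = 4 - 85220/(-219000 + 157609/3) = 4 - 85220/(-499391/3) = 4 - 85220*(-3)/499391 = 4 - 1*(-255660/499391) = 4 + 255660/499391 = 2253224/499391 ≈ 4.5119)
n - U(-509, (g(-5)*(-7))*0) = 2253224/499391 - √2*√(-1*(-7)*0) = 2253224/499391 - √2*√(7*0) = 2253224/499391 - √2*√0 = 2253224/499391 - √2*0 = 2253224/499391 - 1*0 = 2253224/499391 + 0 = 2253224/499391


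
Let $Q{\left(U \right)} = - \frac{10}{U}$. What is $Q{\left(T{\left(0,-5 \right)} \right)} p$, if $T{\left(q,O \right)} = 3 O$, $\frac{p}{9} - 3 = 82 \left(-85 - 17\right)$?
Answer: $-50166$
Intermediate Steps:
$p = -75249$ ($p = 27 + 9 \cdot 82 \left(-85 - 17\right) = 27 + 9 \cdot 82 \left(-102\right) = 27 + 9 \left(-8364\right) = 27 - 75276 = -75249$)
$Q{\left(T{\left(0,-5 \right)} \right)} p = - \frac{10}{3 \left(-5\right)} \left(-75249\right) = - \frac{10}{-15} \left(-75249\right) = \left(-10\right) \left(- \frac{1}{15}\right) \left(-75249\right) = \frac{2}{3} \left(-75249\right) = -50166$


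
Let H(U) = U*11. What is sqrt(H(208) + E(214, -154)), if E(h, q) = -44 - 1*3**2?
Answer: sqrt(2235) ≈ 47.276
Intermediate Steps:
H(U) = 11*U
E(h, q) = -53 (E(h, q) = -44 - 1*9 = -44 - 9 = -53)
sqrt(H(208) + E(214, -154)) = sqrt(11*208 - 53) = sqrt(2288 - 53) = sqrt(2235)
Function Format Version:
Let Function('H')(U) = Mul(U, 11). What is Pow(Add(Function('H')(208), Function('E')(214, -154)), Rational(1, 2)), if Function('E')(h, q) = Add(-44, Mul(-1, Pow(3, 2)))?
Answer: Pow(2235, Rational(1, 2)) ≈ 47.276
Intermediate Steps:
Function('H')(U) = Mul(11, U)
Function('E')(h, q) = -53 (Function('E')(h, q) = Add(-44, Mul(-1, 9)) = Add(-44, -9) = -53)
Pow(Add(Function('H')(208), Function('E')(214, -154)), Rational(1, 2)) = Pow(Add(Mul(11, 208), -53), Rational(1, 2)) = Pow(Add(2288, -53), Rational(1, 2)) = Pow(2235, Rational(1, 2))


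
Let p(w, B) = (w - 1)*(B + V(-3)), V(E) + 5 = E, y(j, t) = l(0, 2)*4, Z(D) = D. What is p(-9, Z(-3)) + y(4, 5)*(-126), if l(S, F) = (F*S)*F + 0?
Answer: 110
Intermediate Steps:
l(S, F) = S*F**2 (l(S, F) = S*F**2 + 0 = S*F**2)
y(j, t) = 0 (y(j, t) = (0*2**2)*4 = (0*4)*4 = 0*4 = 0)
V(E) = -5 + E
p(w, B) = (-1 + w)*(-8 + B) (p(w, B) = (w - 1)*(B + (-5 - 3)) = (-1 + w)*(B - 8) = (-1 + w)*(-8 + B))
p(-9, Z(-3)) + y(4, 5)*(-126) = (8 - 1*(-3) - 8*(-9) - 3*(-9)) + 0*(-126) = (8 + 3 + 72 + 27) + 0 = 110 + 0 = 110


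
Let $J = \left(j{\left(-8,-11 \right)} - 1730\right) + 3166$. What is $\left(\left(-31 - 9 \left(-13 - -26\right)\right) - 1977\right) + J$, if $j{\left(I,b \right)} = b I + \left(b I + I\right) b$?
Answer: $-1481$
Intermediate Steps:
$j{\left(I,b \right)} = I b + b \left(I + I b\right)$ ($j{\left(I,b \right)} = I b + \left(I b + I\right) b = I b + \left(I + I b\right) b = I b + b \left(I + I b\right)$)
$J = 644$ ($J = \left(\left(-8\right) \left(-11\right) \left(2 - 11\right) - 1730\right) + 3166 = \left(\left(-8\right) \left(-11\right) \left(-9\right) - 1730\right) + 3166 = \left(-792 - 1730\right) + 3166 = -2522 + 3166 = 644$)
$\left(\left(-31 - 9 \left(-13 - -26\right)\right) - 1977\right) + J = \left(\left(-31 - 9 \left(-13 - -26\right)\right) - 1977\right) + 644 = \left(\left(-31 - 9 \left(-13 + 26\right)\right) - 1977\right) + 644 = \left(\left(-31 - 117\right) - 1977\right) + 644 = \left(-148 - 1977\right) + 644 = -2125 + 644 = -1481$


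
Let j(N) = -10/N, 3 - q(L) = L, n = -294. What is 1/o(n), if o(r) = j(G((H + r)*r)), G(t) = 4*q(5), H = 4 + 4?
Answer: ⅘ ≈ 0.80000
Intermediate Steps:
H = 8
q(L) = 3 - L
G(t) = -8 (G(t) = 4*(3 - 1*5) = 4*(3 - 5) = 4*(-2) = -8)
o(r) = 5/4 (o(r) = -10/(-8) = -10*(-⅛) = 5/4)
1/o(n) = 1/(5/4) = ⅘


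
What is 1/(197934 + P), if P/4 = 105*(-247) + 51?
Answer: 1/94398 ≈ 1.0593e-5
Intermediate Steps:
P = -103536 (P = 4*(105*(-247) + 51) = 4*(-25935 + 51) = 4*(-25884) = -103536)
1/(197934 + P) = 1/(197934 - 103536) = 1/94398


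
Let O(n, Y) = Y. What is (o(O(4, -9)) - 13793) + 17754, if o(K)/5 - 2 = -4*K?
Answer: 4151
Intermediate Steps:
o(K) = 10 - 20*K (o(K) = 10 + 5*(-4*K) = 10 - 20*K)
(o(O(4, -9)) - 13793) + 17754 = ((10 - 20*(-9)) - 13793) + 17754 = ((10 + 180) - 13793) + 17754 = (190 - 13793) + 17754 = -13603 + 17754 = 4151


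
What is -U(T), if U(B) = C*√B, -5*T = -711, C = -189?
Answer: 567*√395/5 ≈ 2253.8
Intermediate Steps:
T = 711/5 (T = -⅕*(-711) = 711/5 ≈ 142.20)
U(B) = -189*√B
-U(T) = -(-189)*√(711/5) = -(-189)*3*√395/5 = -(-567)*√395/5 = 567*√395/5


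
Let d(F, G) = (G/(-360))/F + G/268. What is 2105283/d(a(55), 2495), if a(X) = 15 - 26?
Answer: 111714737112/527443 ≈ 2.1180e+5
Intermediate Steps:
a(X) = -11
d(F, G) = G/268 - G/(360*F) (d(F, G) = (G*(-1/360))/F + G*(1/268) = (-G/360)/F + G/268 = -G/(360*F) + G/268 = G/268 - G/(360*F))
2105283/d(a(55), 2495) = 2105283/((1/268)*2495 - 1/360*2495/(-11)) = 2105283/(2495/268 - 1/360*2495*(-1/11)) = 2105283/(2495/268 + 499/792) = 2105283/(527443/53064) = 2105283*(53064/527443) = 111714737112/527443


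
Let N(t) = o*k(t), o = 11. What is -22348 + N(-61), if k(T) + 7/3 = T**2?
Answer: 55672/3 ≈ 18557.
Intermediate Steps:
k(T) = -7/3 + T**2
N(t) = -77/3 + 11*t**2 (N(t) = 11*(-7/3 + t**2) = -77/3 + 11*t**2)
-22348 + N(-61) = -22348 + (-77/3 + 11*(-61)**2) = -22348 + (-77/3 + 11*3721) = -22348 + (-77/3 + 40931) = -22348 + 122716/3 = 55672/3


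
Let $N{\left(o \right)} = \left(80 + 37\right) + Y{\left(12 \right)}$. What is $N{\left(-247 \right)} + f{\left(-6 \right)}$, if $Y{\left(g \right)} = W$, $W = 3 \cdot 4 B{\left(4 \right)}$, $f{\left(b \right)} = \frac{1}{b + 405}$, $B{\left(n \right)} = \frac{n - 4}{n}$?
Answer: $\frac{46684}{399} \approx 117.0$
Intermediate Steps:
$B{\left(n \right)} = \frac{-4 + n}{n}$ ($B{\left(n \right)} = \frac{n - 4}{n} = \frac{-4 + n}{n}$)
$f{\left(b \right)} = \frac{1}{405 + b}$
$W = 0$ ($W = 3 \cdot 4 \frac{-4 + 4}{4} = 12 \cdot \frac{1}{4} \cdot 0 = 12 \cdot 0 = 0$)
$Y{\left(g \right)} = 0$
$N{\left(o \right)} = 117$ ($N{\left(o \right)} = \left(80 + 37\right) + 0 = 117 + 0 = 117$)
$N{\left(-247 \right)} + f{\left(-6 \right)} = 117 + \frac{1}{405 - 6} = 117 + \frac{1}{399} = \frac{46684}{399}$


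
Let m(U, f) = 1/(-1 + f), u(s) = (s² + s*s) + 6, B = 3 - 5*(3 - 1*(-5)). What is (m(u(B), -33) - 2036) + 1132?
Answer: -30737/34 ≈ -904.03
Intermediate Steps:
B = -37 (B = 3 - 5*(3 + 5) = 3 - 5*8 = 3 - 40 = -37)
u(s) = 6 + 2*s² (u(s) = (s² + s²) + 6 = 2*s² + 6 = 6 + 2*s²)
(m(u(B), -33) - 2036) + 1132 = (1/(-1 - 33) - 2036) + 1132 = (1/(-34) - 2036) + 1132 = (-1/34 - 2036) + 1132 = -69225/34 + 1132 = -30737/34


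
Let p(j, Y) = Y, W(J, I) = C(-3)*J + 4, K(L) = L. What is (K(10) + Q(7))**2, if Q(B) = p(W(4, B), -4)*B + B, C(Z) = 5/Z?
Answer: 121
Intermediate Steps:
W(J, I) = 4 - 5*J/3 (W(J, I) = (5/(-3))*J + 4 = (5*(-1/3))*J + 4 = -5*J/3 + 4 = 4 - 5*J/3)
Q(B) = -3*B (Q(B) = -4*B + B = -3*B)
(K(10) + Q(7))**2 = (10 - 3*7)**2 = (10 - 21)**2 = (-11)**2 = 121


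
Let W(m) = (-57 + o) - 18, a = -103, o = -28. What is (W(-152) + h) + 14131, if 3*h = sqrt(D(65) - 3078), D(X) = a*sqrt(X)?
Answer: 14028 + sqrt(-3078 - 103*sqrt(65))/3 ≈ 14028.0 + 20.839*I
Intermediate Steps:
D(X) = -103*sqrt(X)
h = sqrt(-3078 - 103*sqrt(65))/3 (h = sqrt(-103*sqrt(65) - 3078)/3 = sqrt(-3078 - 103*sqrt(65))/3 ≈ 20.839*I)
W(m) = -103 (W(m) = (-57 - 28) - 18 = -85 - 18 = -103)
(W(-152) + h) + 14131 = (-103 + sqrt(-3078 - 103*sqrt(65))/3) + 14131 = 14028 + sqrt(-3078 - 103*sqrt(65))/3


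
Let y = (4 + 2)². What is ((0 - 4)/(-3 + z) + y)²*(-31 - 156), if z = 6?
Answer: -2022592/9 ≈ -2.2473e+5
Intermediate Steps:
y = 36 (y = 6² = 36)
((0 - 4)/(-3 + z) + y)²*(-31 - 156) = ((0 - 4)/(-3 + 6) + 36)²*(-31 - 156) = (-4/3 + 36)²*(-187) = (104/3)²*(-187) = (10816/9)*(-187) = -2022592/9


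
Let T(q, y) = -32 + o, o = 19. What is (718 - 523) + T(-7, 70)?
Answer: 182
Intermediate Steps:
T(q, y) = -13 (T(q, y) = -32 + 19 = -13)
(718 - 523) + T(-7, 70) = (718 - 523) - 13 = 195 - 13 = 182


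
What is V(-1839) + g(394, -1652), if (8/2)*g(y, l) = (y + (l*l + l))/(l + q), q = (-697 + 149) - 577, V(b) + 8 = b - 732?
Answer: -15687689/5554 ≈ -2824.6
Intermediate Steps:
V(b) = -740 + b (V(b) = -8 + (b - 732) = -8 + (-732 + b) = -740 + b)
q = -1125 (q = -548 - 577 = -1125)
g(y, l) = (l + y + l**2)/(4*(-1125 + l)) (g(y, l) = ((y + (l*l + l))/(l - 1125))/4 = ((y + (l**2 + l))/(-1125 + l))/4 = ((y + (l + l**2))/(-1125 + l))/4 = ((l + y + l**2)/(-1125 + l))/4 = (l + y + l**2)/(4*(-1125 + l)))
V(-1839) + g(394, -1652) = (-740 - 1839) + (-1652 + 394 + (-1652)**2)/(4*(-1125 - 1652)) = -2579 + (1/4)*(-1652 + 394 + 2729104)/(-2777) = -2579 + (1/4)*(-1/2777)*2727846 = -2579 - 1363923/5554 = -15687689/5554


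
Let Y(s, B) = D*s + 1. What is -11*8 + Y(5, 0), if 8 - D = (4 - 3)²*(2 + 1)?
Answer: -62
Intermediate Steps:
D = 5 (D = 8 - (4 - 3)²*(2 + 1) = 8 - 1²*3 = 8 - 3 = 5)
Y(s, B) = 1 + 5*s (Y(s, B) = 5*s + 1 = 1 + 5*s)
-11*8 + Y(5, 0) = -11*8 + (1 + 5*5) = -88 + (1 + 25) = -88 + 26 = -62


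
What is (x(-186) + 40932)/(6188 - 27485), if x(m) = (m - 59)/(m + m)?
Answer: -15226949/7922484 ≈ -1.9220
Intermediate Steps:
x(m) = (-59 + m)/(2*m) (x(m) = (-59 + m)/((2*m)) = (-59 + m)*(1/(2*m)) = (-59 + m)/(2*m))
(x(-186) + 40932)/(6188 - 27485) = ((1/2)*(-59 - 186)/(-186) + 40932)/(6188 - 27485) = ((1/2)*(-1/186)*(-245) + 40932)/(-21297) = (245/372 + 40932)*(-1/21297) = (15226949/372)*(-1/21297) = -15226949/7922484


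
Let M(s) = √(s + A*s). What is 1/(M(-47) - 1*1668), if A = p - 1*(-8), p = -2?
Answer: -1668/2782553 - I*√329/2782553 ≈ -0.00059945 - 6.5186e-6*I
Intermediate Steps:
A = 6 (A = -2 - 1*(-8) = -2 + 8 = 6)
M(s) = √7*√s (M(s) = √(s + 6*s) = √(7*s) = √7*√s)
1/(M(-47) - 1*1668) = 1/(√7*√(-47) - 1*1668) = 1/(√7*(I*√47) - 1668) = 1/(I*√329 - 1668) = 1/(-1668 + I*√329)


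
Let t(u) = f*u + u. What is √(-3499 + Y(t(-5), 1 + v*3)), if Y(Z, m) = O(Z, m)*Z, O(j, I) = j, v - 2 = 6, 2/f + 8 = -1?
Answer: I*√282194/9 ≈ 59.024*I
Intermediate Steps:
f = -2/9 (f = 2/(-8 - 1) = 2/(-9) = 2*(-⅑) = -2/9 ≈ -0.22222)
v = 8 (v = 2 + 6 = 8)
t(u) = 7*u/9 (t(u) = -2*u/9 + u = 7*u/9)
Y(Z, m) = Z² (Y(Z, m) = Z*Z = Z²)
√(-3499 + Y(t(-5), 1 + v*3)) = √(-3499 + ((7/9)*(-5))²) = √(-3499 + (-35/9)²) = √(-3499 + 1225/81) = √(-282194/81) = I*√282194/9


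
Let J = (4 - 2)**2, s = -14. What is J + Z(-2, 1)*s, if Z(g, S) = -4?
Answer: 60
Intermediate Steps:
J = 4 (J = 2**2 = 4)
J + Z(-2, 1)*s = 4 - 4*(-14) = 4 + 56 = 60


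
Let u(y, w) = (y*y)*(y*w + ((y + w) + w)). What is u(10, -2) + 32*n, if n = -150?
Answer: -6200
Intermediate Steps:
u(y, w) = y**2*(y + 2*w + w*y) (u(y, w) = y**2*(w*y + ((w + y) + w)) = y**2*(w*y + (y + 2*w)) = y**2*(y + 2*w + w*y))
u(10, -2) + 32*n = 10**2*(10 + 2*(-2) - 2*10) + 32*(-150) = 100*(10 - 4 - 20) - 4800 = 100*(-14) - 4800 = -1400 - 4800 = -6200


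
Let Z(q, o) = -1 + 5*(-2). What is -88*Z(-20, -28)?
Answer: 968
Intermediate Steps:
Z(q, o) = -11 (Z(q, o) = -1 - 10 = -11)
-88*Z(-20, -28) = -88*(-11) = 968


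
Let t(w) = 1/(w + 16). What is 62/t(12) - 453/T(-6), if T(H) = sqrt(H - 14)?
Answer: 1736 + 453*I*sqrt(5)/10 ≈ 1736.0 + 101.29*I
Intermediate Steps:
t(w) = 1/(16 + w)
T(H) = sqrt(-14 + H)
62/t(12) - 453/T(-6) = 62/(1/(16 + 12)) - 453/sqrt(-14 - 6) = 62/(1/28) - 453*(-I*sqrt(5)/10) = 62*28 - (-453)*I*sqrt(5)/10 = 1736 + 453*I*sqrt(5)/10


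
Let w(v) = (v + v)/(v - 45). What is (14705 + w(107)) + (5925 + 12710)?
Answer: 1033647/31 ≈ 33343.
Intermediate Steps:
w(v) = 2*v/(-45 + v) (w(v) = (2*v)/(-45 + v) = 2*v/(-45 + v))
(14705 + w(107)) + (5925 + 12710) = (14705 + 2*107/(-45 + 107)) + (5925 + 12710) = (14705 + 2*107/62) + 18635 = (14705 + 2*107*(1/62)) + 18635 = (14705 + 107/31) + 18635 = 455962/31 + 18635 = 1033647/31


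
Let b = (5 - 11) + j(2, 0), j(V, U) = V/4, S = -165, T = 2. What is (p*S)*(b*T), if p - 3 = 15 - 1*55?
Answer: -67155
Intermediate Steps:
j(V, U) = V/4 (j(V, U) = V*(¼) = V/4)
p = -37 (p = 3 + (15 - 1*55) = 3 + (15 - 55) = 3 - 40 = -37)
b = -11/2 (b = (5 - 11) + (¼)*2 = -6 + ½ = -11/2 ≈ -5.5000)
(p*S)*(b*T) = (-37*(-165))*(-11/2*2) = 6105*(-11) = -67155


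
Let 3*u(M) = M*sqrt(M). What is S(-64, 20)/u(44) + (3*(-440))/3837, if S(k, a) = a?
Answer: -440/1279 + 15*sqrt(11)/242 ≈ -0.13844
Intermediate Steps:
u(M) = M**(3/2)/3 (u(M) = (M*sqrt(M))/3 = M**(3/2)/3)
S(-64, 20)/u(44) + (3*(-440))/3837 = 20/((44**(3/2)/3)) + (3*(-440))/3837 = 20/(((88*sqrt(11))/3)) - 1320*1/3837 = 20/((88*sqrt(11)/3)) - 440/1279 = 20*(3*sqrt(11)/968) - 440/1279 = 15*sqrt(11)/242 - 440/1279 = -440/1279 + 15*sqrt(11)/242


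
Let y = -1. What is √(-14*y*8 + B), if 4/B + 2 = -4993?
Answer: 2*√77621745/1665 ≈ 10.583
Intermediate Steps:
B = -4/4995 (B = 4/(-2 - 4993) = 4/(-4995) = 4*(-1/4995) = -4/4995 ≈ -0.00080080)
√(-14*y*8 + B) = √(-14*(-1)*8 - 4/4995) = √(14*8 - 4/4995) = √(112 - 4/4995) = √(559436/4995) = 2*√77621745/1665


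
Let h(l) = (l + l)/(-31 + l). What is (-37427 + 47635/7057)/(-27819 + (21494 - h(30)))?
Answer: 264074704/44212105 ≈ 5.9729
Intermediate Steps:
h(l) = 2*l/(-31 + l) (h(l) = (2*l)/(-31 + l) = 2*l/(-31 + l))
(-37427 + 47635/7057)/(-27819 + (21494 - h(30))) = (-37427 + 47635/7057)/(-27819 + (21494 - 2*30/(-31 + 30))) = (-37427 + 47635*(1/7057))/(-27819 + (21494 - 2*30/(-1))) = (-37427 + 47635/7057)/(-27819 + (21494 - 2*30*(-1))) = -264074704/(7057*(-27819 + (21494 - 1*(-60)))) = -264074704/(7057*(-27819 + (21494 + 60))) = -264074704/(7057*(-27819 + 21554)) = -264074704/7057/(-6265) = -264074704/7057*(-1/6265) = 264074704/44212105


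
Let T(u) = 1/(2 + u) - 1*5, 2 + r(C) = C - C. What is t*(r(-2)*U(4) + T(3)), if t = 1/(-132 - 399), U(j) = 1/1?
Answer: 34/2655 ≈ 0.012806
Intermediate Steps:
r(C) = -2 (r(C) = -2 + (C - C) = -2 + 0 = -2)
T(u) = -5 + 1/(2 + u) (T(u) = 1/(2 + u) - 5 = -5 + 1/(2 + u))
U(j) = 1
t = -1/531 (t = 1/(-531) = -1/531 ≈ -0.0018832)
t*(r(-2)*U(4) + T(3)) = -(-2*1 + (-9 - 5*3)/(2 + 3))/531 = -(-2 + (-9 - 15)/5)/531 = -(-2 + (1/5)*(-24))/531 = -(-2 - 24/5)/531 = -1/531*(-34/5) = 34/2655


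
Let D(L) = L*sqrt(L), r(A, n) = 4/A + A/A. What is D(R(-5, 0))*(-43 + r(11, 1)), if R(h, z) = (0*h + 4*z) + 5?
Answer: -2290*sqrt(5)/11 ≈ -465.51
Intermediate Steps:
R(h, z) = 5 + 4*z (R(h, z) = (0 + 4*z) + 5 = 4*z + 5 = 5 + 4*z)
r(A, n) = 1 + 4/A (r(A, n) = 4/A + 1 = 1 + 4/A)
D(L) = L**(3/2)
D(R(-5, 0))*(-43 + r(11, 1)) = (5 + 4*0)**(3/2)*(-43 + (4 + 11)/11) = (5 + 0)**(3/2)*(-43 + (1/11)*15) = 5**(3/2)*(-43 + 15/11) = (5*sqrt(5))*(-458/11) = -2290*sqrt(5)/11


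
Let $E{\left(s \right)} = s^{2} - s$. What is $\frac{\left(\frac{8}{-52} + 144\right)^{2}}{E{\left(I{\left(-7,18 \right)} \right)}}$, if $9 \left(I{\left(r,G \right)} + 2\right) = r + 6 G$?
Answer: $\frac{141624450}{518999} \approx 272.88$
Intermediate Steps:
$I{\left(r,G \right)} = -2 + \frac{r}{9} + \frac{2 G}{3}$ ($I{\left(r,G \right)} = -2 + \frac{r + 6 G}{9} = -2 + \left(\frac{r}{9} + \frac{2 G}{3}\right) = -2 + \frac{r}{9} + \frac{2 G}{3}$)
$\frac{\left(\frac{8}{-52} + 144\right)^{2}}{E{\left(I{\left(-7,18 \right)} \right)}} = \frac{\left(\frac{8}{-52} + 144\right)^{2}}{\left(-2 + \frac{1}{9} \left(-7\right) + \frac{2}{3} \cdot 18\right) \left(-1 + \left(-2 + \frac{1}{9} \left(-7\right) + \frac{2}{3} \cdot 18\right)\right)} = \frac{\left(8 \left(- \frac{1}{52}\right) + 144\right)^{2}}{\left(-2 - \frac{7}{9} + 12\right) \left(-1 - - \frac{83}{9}\right)} = \frac{\left(- \frac{2}{13} + 144\right)^{2}}{\frac{83}{9} \left(-1 + \frac{83}{9}\right)} = \frac{\left(\frac{1870}{13}\right)^{2}}{\frac{83}{9} \cdot \frac{74}{9}} = \frac{3496900}{169 \cdot \frac{6142}{81}} = \frac{3496900}{169} \cdot \frac{81}{6142} = \frac{141624450}{518999}$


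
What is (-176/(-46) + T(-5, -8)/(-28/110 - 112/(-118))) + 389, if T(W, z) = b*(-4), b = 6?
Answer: 403775/1127 ≈ 358.27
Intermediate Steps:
T(W, z) = -24 (T(W, z) = 6*(-4) = -24)
(-176/(-46) + T(-5, -8)/(-28/110 - 112/(-118))) + 389 = (-176/(-46) - 24/(-28/110 - 112/(-118))) + 389 = (-176*(-1/46) - 24/(-28*1/110 - 112*(-1/118))) + 389 = (88/23 - 24/(-14/55 + 56/59)) + 389 = (88/23 - 24/2254/3245) + 389 = (88/23 - 24*3245/2254) + 389 = (88/23 - 38940/1127) + 389 = -34628/1127 + 389 = 403775/1127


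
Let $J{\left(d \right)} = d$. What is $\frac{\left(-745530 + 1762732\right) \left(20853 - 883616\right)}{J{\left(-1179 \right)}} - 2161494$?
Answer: $\frac{875055847700}{1179} \approx 7.422 \cdot 10^{8}$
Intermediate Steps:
$\frac{\left(-745530 + 1762732\right) \left(20853 - 883616\right)}{J{\left(-1179 \right)}} - 2161494 = \frac{\left(-745530 + 1762732\right) \left(20853 - 883616\right)}{-1179} - 2161494 = 1017202 \left(-862763\right) \left(- \frac{1}{1179}\right) - 2161494 = \left(-877604249126\right) \left(- \frac{1}{1179}\right) - 2161494 = \frac{877604249126}{1179} - 2161494 = \frac{875055847700}{1179}$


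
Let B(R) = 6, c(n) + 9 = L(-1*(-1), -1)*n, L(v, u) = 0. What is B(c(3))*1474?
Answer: 8844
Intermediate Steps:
c(n) = -9 (c(n) = -9 + 0*n = -9 + 0 = -9)
B(c(3))*1474 = 6*1474 = 8844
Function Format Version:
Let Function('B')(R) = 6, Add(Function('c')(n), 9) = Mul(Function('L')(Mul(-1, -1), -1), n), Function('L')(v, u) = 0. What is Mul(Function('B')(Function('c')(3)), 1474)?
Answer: 8844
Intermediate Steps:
Function('c')(n) = -9 (Function('c')(n) = Add(-9, Mul(0, n)) = Add(-9, 0) = -9)
Mul(Function('B')(Function('c')(3)), 1474) = Mul(6, 1474) = 8844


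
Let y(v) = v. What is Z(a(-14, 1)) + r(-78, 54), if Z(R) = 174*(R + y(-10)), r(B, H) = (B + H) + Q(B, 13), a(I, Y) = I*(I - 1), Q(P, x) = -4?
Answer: 34772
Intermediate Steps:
a(I, Y) = I*(-1 + I)
r(B, H) = -4 + B + H (r(B, H) = (B + H) - 4 = -4 + B + H)
Z(R) = -1740 + 174*R (Z(R) = 174*(R - 10) = 174*(-10 + R) = -1740 + 174*R)
Z(a(-14, 1)) + r(-78, 54) = (-1740 + 174*(-14*(-1 - 14))) + (-4 - 78 + 54) = (-1740 + 174*(-14*(-15))) - 28 = (-1740 + 174*210) - 28 = (-1740 + 36540) - 28 = 34800 - 28 = 34772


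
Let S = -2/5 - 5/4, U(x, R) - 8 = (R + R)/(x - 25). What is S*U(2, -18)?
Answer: -363/23 ≈ -15.783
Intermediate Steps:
U(x, R) = 8 + 2*R/(-25 + x) (U(x, R) = 8 + (R + R)/(x - 25) = 8 + (2*R)/(-25 + x) = 8 + 2*R/(-25 + x))
S = -33/20 (S = -2*⅕ - 5*¼ = -⅖ - 5/4 = -33/20 ≈ -1.6500)
S*U(2, -18) = -33*(-100 - 18 + 4*2)/(10*(-25 + 2)) = -33*(-100 - 18 + 8)/(10*(-23)) = -33*(-1)*(-110)/(10*23) = -33/20*220/23 = -363/23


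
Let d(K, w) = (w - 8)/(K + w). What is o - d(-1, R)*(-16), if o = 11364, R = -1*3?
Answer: 11408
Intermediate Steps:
R = -3
d(K, w) = (-8 + w)/(K + w)
o - d(-1, R)*(-16) = 11364 - (-8 - 3)/(-1 - 3)*(-16) = 11364 - -11/(-4)*(-16) = 11364 - (-¼*(-11))*(-16) = 11364 - 11*(-16)/4 = 11364 - 1*(-44) = 11364 + 44 = 11408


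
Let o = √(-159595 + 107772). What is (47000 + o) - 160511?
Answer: -113511 + I*√51823 ≈ -1.1351e+5 + 227.65*I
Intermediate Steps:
o = I*√51823 (o = √(-51823) = I*√51823 ≈ 227.65*I)
(47000 + o) - 160511 = (47000 + I*√51823) - 160511 = -113511 + I*√51823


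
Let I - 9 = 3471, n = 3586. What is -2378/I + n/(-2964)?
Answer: -28057/14820 ≈ -1.8932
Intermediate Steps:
I = 3480 (I = 9 + 3471 = 3480)
-2378/I + n/(-2964) = -2378/3480 + 3586/(-2964) = -2378*1/3480 + 3586*(-1/2964) = -41/60 - 1793/1482 = -28057/14820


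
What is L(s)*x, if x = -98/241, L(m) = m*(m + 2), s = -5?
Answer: -1470/241 ≈ -6.0996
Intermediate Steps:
L(m) = m*(2 + m)
x = -98/241 (x = -98*1/241 = -98/241 ≈ -0.40664)
L(s)*x = -5*(2 - 5)*(-98/241) = -5*(-3)*(-98/241) = 15*(-98/241) = -1470/241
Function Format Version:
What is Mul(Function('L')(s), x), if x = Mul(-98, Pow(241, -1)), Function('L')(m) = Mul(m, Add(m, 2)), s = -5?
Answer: Rational(-1470, 241) ≈ -6.0996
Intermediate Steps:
Function('L')(m) = Mul(m, Add(2, m))
x = Rational(-98, 241) (x = Mul(-98, Rational(1, 241)) = Rational(-98, 241) ≈ -0.40664)
Mul(Function('L')(s), x) = Mul(Mul(-5, Add(2, -5)), Rational(-98, 241)) = Mul(Mul(-5, -3), Rational(-98, 241)) = Mul(15, Rational(-98, 241)) = Rational(-1470, 241)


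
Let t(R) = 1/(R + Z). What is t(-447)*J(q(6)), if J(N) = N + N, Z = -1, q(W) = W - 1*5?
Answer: -1/224 ≈ -0.0044643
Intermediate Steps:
q(W) = -5 + W (q(W) = W - 5 = -5 + W)
J(N) = 2*N
t(R) = 1/(-1 + R) (t(R) = 1/(R - 1) = 1/(-1 + R))
t(-447)*J(q(6)) = (2*(-5 + 6))/(-1 - 447) = (2*1)/(-448) = -1/448*2 = -1/224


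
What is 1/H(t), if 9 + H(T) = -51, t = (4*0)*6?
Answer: -1/60 ≈ -0.016667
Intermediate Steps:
t = 0 (t = 0*6 = 0)
H(T) = -60 (H(T) = -9 - 51 = -60)
1/H(t) = 1/(-60) = -1/60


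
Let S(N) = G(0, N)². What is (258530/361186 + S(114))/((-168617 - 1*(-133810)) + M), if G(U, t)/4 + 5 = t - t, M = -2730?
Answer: -72366465/6778919441 ≈ -0.010675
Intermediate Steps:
G(U, t) = -20 (G(U, t) = -20 + 4*(t - t) = -20 + 4*0 = -20 + 0 = -20)
S(N) = 400 (S(N) = (-20)² = 400)
(258530/361186 + S(114))/((-168617 - 1*(-133810)) + M) = (258530/361186 + 400)/((-168617 - 1*(-133810)) - 2730) = (258530*(1/361186) + 400)/((-168617 + 133810) - 2730) = (129265/180593 + 400)/(-34807 - 2730) = (72366465/180593)/(-37537) = (72366465/180593)*(-1/37537) = -72366465/6778919441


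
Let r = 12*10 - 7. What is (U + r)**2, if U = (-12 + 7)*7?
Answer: 6084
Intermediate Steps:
r = 113 (r = 120 - 7 = 113)
U = -35 (U = -5*7 = -35)
(U + r)**2 = (-35 + 113)**2 = 78**2 = 6084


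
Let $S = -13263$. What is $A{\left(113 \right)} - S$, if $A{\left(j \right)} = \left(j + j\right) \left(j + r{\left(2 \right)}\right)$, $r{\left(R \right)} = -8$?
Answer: $36993$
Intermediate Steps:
$A{\left(j \right)} = 2 j \left(-8 + j\right)$ ($A{\left(j \right)} = \left(j + j\right) \left(j - 8\right) = 2 j \left(-8 + j\right)$)
$A{\left(113 \right)} - S = 2 \cdot 113 \left(-8 + 113\right) - -13263 = 2 \cdot 113 \cdot 105 + 13263 = 23730 + 13263 = 36993$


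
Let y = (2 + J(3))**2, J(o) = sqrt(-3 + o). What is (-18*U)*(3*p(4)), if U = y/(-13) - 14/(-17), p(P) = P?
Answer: -24624/221 ≈ -111.42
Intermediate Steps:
y = 4 (y = (2 + sqrt(-3 + 3))**2 = (2 + sqrt(0))**2 = (2 + 0)**2 = 2**2 = 4)
U = 114/221 (U = 4/(-13) - 14/(-17) = 4*(-1/13) - 14*(-1/17) = -4/13 + 14/17 = 114/221 ≈ 0.51584)
(-18*U)*(3*p(4)) = (-18*114/221)*(3*4) = -2052/221*12 = -24624/221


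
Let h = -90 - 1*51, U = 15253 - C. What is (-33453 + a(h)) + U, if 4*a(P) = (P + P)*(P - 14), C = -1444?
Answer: -11657/2 ≈ -5828.5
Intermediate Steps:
U = 16697 (U = 15253 - 1*(-1444) = 15253 + 1444 = 16697)
h = -141 (h = -90 - 51 = -141)
a(P) = P*(-14 + P)/2 (a(P) = ((P + P)*(P - 14))/4 = ((2*P)*(-14 + P))/4 = (2*P*(-14 + P))/4 = P*(-14 + P)/2)
(-33453 + a(h)) + U = (-33453 + (½)*(-141)*(-14 - 141)) + 16697 = (-33453 + (½)*(-141)*(-155)) + 16697 = (-33453 + 21855/2) + 16697 = -45051/2 + 16697 = -11657/2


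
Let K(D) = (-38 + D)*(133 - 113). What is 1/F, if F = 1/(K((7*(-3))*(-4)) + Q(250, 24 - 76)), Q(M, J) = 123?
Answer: 1043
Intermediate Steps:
K(D) = -760 + 20*D (K(D) = (-38 + D)*20 = -760 + 20*D)
F = 1/1043 (F = 1/((-760 + 20*((7*(-3))*(-4))) + 123) = 1/((-760 + 20*(-21*(-4))) + 123) = 1/((-760 + 20*84) + 123) = 1/((-760 + 1680) + 123) = 1/(920 + 123) = 1/1043 ≈ 0.00095877)
1/F = 1/(1/1043) = 1043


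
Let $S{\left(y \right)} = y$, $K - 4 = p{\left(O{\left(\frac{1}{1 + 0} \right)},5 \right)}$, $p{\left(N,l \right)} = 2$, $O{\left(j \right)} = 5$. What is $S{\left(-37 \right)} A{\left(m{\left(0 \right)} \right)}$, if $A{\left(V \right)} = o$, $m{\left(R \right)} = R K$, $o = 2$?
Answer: $-74$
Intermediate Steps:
$K = 6$ ($K = 4 + 2 = 6$)
$m{\left(R \right)} = 6 R$ ($m{\left(R \right)} = R 6 = 6 R$)
$A{\left(V \right)} = 2$
$S{\left(-37 \right)} A{\left(m{\left(0 \right)} \right)} = \left(-37\right) 2 = -74$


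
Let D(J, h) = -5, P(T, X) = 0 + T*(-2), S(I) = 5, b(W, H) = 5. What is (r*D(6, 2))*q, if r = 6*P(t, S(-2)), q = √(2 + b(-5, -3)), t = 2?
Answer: 120*√7 ≈ 317.49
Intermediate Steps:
P(T, X) = -2*T (P(T, X) = 0 - 2*T = -2*T)
q = √7 (q = √(2 + 5) = √7 ≈ 2.6458)
r = -24 (r = 6*(-2*2) = 6*(-4) = -24)
(r*D(6, 2))*q = (-24*(-5))*√7 = 120*√7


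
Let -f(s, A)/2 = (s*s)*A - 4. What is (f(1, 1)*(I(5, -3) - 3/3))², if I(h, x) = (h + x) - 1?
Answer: 0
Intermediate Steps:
f(s, A) = 8 - 2*A*s² (f(s, A) = -2*((s*s)*A - 4) = -2*(s²*A - 4) = -2*(A*s² - 4) = -2*(-4 + A*s²) = 8 - 2*A*s²)
I(h, x) = -1 + h + x
(f(1, 1)*(I(5, -3) - 3/3))² = ((8 - 2*1*1²)*((-1 + 5 - 3) - 3/3))² = ((8 - 2*1*1)*(1 - 3*⅓))² = ((8 - 2)*(1 - 1))² = (6*0)² = 0² = 0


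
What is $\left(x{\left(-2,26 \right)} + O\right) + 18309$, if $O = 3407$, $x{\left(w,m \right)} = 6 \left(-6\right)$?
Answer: $21680$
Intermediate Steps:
$x{\left(w,m \right)} = -36$
$\left(x{\left(-2,26 \right)} + O\right) + 18309 = \left(-36 + 3407\right) + 18309 = 3371 + 18309 = 21680$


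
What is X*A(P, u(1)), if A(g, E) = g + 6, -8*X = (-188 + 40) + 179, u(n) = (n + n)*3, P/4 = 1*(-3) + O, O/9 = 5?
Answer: -2697/4 ≈ -674.25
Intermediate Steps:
O = 45 (O = 9*5 = 45)
P = 168 (P = 4*(1*(-3) + 45) = 4*(-3 + 45) = 4*42 = 168)
u(n) = 6*n (u(n) = (2*n)*3 = 6*n)
X = -31/8 (X = -((-188 + 40) + 179)/8 = -(-148 + 179)/8 = -⅛*31 = -31/8 ≈ -3.8750)
A(g, E) = 6 + g
X*A(P, u(1)) = -31*(6 + 168)/8 = -31/8*174 = -2697/4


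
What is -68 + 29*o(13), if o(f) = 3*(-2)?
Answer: -242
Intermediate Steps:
o(f) = -6
-68 + 29*o(13) = -68 + 29*(-6) = -68 - 174 = -242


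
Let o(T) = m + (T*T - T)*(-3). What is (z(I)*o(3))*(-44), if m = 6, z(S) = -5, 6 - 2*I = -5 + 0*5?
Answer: -2640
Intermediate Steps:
I = 11/2 (I = 3 - (-5 + 0*5)/2 = 3 - (-5 + 0)/2 = 3 - 1/2*(-5) = 3 + 5/2 = 11/2 ≈ 5.5000)
o(T) = 6 - 3*T**2 + 3*T (o(T) = 6 + (T*T - T)*(-3) = 6 + (T**2 - T)*(-3) = 6 + (-3*T**2 + 3*T) = 6 - 3*T**2 + 3*T)
(z(I)*o(3))*(-44) = -5*(6 - 3*3**2 + 3*3)*(-44) = -5*(6 - 3*9 + 9)*(-44) = -5*(6 - 27 + 9)*(-44) = -5*(-12)*(-44) = 60*(-44) = -2640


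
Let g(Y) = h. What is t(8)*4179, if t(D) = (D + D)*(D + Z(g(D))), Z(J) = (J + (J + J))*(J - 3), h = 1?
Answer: 133728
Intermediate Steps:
g(Y) = 1
Z(J) = 3*J*(-3 + J) (Z(J) = (J + 2*J)*(-3 + J) = (3*J)*(-3 + J) = 3*J*(-3 + J))
t(D) = 2*D*(-6 + D) (t(D) = (D + D)*(D + 3*1*(-3 + 1)) = (2*D)*(D + 3*1*(-2)) = (2*D)*(D - 6) = (2*D)*(-6 + D) = 2*D*(-6 + D))
t(8)*4179 = (2*8*(-6 + 8))*4179 = (2*8*2)*4179 = 32*4179 = 133728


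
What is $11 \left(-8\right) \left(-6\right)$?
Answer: $528$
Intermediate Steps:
$11 \left(-8\right) \left(-6\right) = \left(-88\right) \left(-6\right) = 528$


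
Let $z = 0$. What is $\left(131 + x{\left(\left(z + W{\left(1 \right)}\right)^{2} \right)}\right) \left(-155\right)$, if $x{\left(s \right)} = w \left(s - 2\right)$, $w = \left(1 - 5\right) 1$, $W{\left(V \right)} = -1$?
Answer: $-20925$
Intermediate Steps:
$w = -4$ ($w = \left(-4\right) 1 = -4$)
$x{\left(s \right)} = 8 - 4 s$ ($x{\left(s \right)} = - 4 \left(s - 2\right) = - 4 \left(-2 + s\right) = 8 - 4 s$)
$\left(131 + x{\left(\left(z + W{\left(1 \right)}\right)^{2} \right)}\right) \left(-155\right) = \left(131 + \left(8 - 4 \left(0 - 1\right)^{2}\right)\right) \left(-155\right) = \left(131 + \left(8 - 4 \left(-1\right)^{2}\right)\right) \left(-155\right) = \left(131 + \left(8 - 4\right)\right) \left(-155\right) = \left(131 + 4\right) \left(-155\right) = 135 \left(-155\right) = -20925$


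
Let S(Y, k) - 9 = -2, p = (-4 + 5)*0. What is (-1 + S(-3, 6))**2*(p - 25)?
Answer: -900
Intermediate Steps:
p = 0 (p = 1*0 = 0)
S(Y, k) = 7 (S(Y, k) = 9 - 2 = 7)
(-1 + S(-3, 6))**2*(p - 25) = (-1 + 7)**2*(0 - 25) = 6**2*(-25) = 36*(-25) = -900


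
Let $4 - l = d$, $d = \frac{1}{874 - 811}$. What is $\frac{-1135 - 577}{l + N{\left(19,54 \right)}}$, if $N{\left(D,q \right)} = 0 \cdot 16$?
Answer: $- \frac{107856}{251} \approx -429.71$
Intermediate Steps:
$N{\left(D,q \right)} = 0$
$d = \frac{1}{63} \approx 0.015873$
$l = \frac{251}{63}$ ($l = 4 - \frac{1}{63} = \frac{251}{63} \approx 3.9841$)
$\frac{-1135 - 577}{l + N{\left(19,54 \right)}} = \frac{-1135 - 577}{\frac{251}{63} + 0} = - \frac{1712}{\frac{251}{63}} = \left(-1712\right) \frac{63}{251} = - \frac{107856}{251}$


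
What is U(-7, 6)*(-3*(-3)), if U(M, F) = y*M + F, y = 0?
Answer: 54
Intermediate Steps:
U(M, F) = F (U(M, F) = 0*M + F = 0 + F = F)
U(-7, 6)*(-3*(-3)) = 6*(-3*(-3)) = 6*9 = 54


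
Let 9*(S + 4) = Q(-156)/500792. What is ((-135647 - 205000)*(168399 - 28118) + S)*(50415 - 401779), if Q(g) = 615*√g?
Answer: 16790386149520204 - 18007405*I*√39/187797 ≈ 1.679e+16 - 598.82*I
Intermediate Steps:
S = -4 + 205*I*√39/751188 (S = -4 + ((615*√(-156))/500792)/9 = -4 + ((615*(2*I*√39))*(1/500792))/9 = -4 + ((1230*I*√39)*(1/500792))/9 = -4 + (615*I*√39/250396)/9 = -4 + 205*I*√39/751188 ≈ -4.0 + 0.0017043*I)
((-135647 - 205000)*(168399 - 28118) + S)*(50415 - 401779) = ((-135647 - 205000)*(168399 - 28118) + (-4 + 205*I*√39/751188))*(50415 - 401779) = (-340647*140281 + (-4 + 205*I*√39/751188))*(-351364) = (-47786301807 + (-4 + 205*I*√39/751188))*(-351364) = (-47786301811 + 205*I*√39/751188)*(-351364) = 16790386149520204 - 18007405*I*√39/187797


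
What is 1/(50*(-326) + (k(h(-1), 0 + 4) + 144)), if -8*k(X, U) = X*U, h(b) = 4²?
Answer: -1/16164 ≈ -6.1866e-5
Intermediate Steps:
h(b) = 16
k(X, U) = -U*X/8 (k(X, U) = -X*U/8 = -U*X/8)
1/(50*(-326) + (k(h(-1), 0 + 4) + 144)) = 1/(50*(-326) + (-⅛*(0 + 4)*16 + 144)) = 1/(-16300 + (-⅛*4*16 + 144)) = 1/(-16300 + (-8 + 144)) = 1/(-16300 + 136) = 1/(-16164) = -1/16164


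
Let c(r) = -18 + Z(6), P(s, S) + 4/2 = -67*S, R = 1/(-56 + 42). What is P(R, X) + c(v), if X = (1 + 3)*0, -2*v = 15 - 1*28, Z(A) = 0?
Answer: -20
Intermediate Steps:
v = 13/2 (v = -(15 - 1*28)/2 = -(15 - 28)/2 = -½*(-13) = 13/2 ≈ 6.5000)
R = -1/14 (R = 1/(-14) = -1/14 ≈ -0.071429)
X = 0 (X = 4*0 = 0)
P(s, S) = -2 - 67*S
c(r) = -18 (c(r) = -18 + 0 = -18)
P(R, X) + c(v) = (-2 - 67*0) - 18 = (-2 + 0) - 18 = -2 - 18 = -20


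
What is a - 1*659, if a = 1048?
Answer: 389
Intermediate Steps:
a - 1*659 = 1048 - 1*659 = 1048 - 659 = 389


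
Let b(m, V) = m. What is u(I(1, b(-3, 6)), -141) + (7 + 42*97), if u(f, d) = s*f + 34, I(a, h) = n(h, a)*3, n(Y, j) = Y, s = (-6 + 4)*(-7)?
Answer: 3989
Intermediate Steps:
s = 14 (s = -2*(-7) = 14)
I(a, h) = 3*h (I(a, h) = h*3 = 3*h)
u(f, d) = 34 + 14*f (u(f, d) = 14*f + 34 = 34 + 14*f)
u(I(1, b(-3, 6)), -141) + (7 + 42*97) = (34 + 14*(3*(-3))) + (7 + 42*97) = (34 + 14*(-9)) + (7 + 4074) = (34 - 126) + 4081 = -92 + 4081 = 3989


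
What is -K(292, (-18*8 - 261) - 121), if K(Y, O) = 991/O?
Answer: 991/526 ≈ 1.8840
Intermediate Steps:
-K(292, (-18*8 - 261) - 121) = -991/((-18*8 - 261) - 121) = -991/((-144 - 261) - 121) = -991/(-405 - 121) = -991/(-526) = -991*(-1)/526 = -1*(-991/526) = 991/526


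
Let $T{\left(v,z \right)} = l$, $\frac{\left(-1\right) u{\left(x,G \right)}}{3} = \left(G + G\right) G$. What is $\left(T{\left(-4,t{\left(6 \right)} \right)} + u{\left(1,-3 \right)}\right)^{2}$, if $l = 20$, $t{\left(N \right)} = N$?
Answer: $1156$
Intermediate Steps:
$u{\left(x,G \right)} = - 6 G^{2}$ ($u{\left(x,G \right)} = - 3 \left(G + G\right) G = - 3 \cdot 2 G G = - 3 \cdot 2 G^{2} = - 6 G^{2}$)
$T{\left(v,z \right)} = 20$
$\left(T{\left(-4,t{\left(6 \right)} \right)} + u{\left(1,-3 \right)}\right)^{2} = \left(20 - 6 \left(-3\right)^{2}\right)^{2} = \left(20 - 54\right)^{2} = \left(-34\right)^{2} = 1156$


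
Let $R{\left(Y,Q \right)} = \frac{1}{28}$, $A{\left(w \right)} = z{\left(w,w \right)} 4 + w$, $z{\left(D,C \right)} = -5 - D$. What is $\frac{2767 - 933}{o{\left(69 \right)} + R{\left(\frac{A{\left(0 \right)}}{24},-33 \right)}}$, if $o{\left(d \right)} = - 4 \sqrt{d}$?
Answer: $- \frac{51352}{865535} - \frac{5751424 \sqrt{69}}{865535} \approx -55.256$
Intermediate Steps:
$A{\left(w \right)} = -20 - 3 w$ ($A{\left(w \right)} = \left(-5 - w\right) 4 + w = \left(-20 - 4 w\right) + w = -20 - 3 w$)
$R{\left(Y,Q \right)} = \frac{1}{28}$
$\frac{2767 - 933}{o{\left(69 \right)} + R{\left(\frac{A{\left(0 \right)}}{24},-33 \right)}} = \frac{2767 - 933}{- 4 \sqrt{69} + \frac{1}{28}} = \frac{1834}{\frac{1}{28} - 4 \sqrt{69}}$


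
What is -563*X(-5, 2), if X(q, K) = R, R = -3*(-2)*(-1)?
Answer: 3378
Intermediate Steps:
R = -6 (R = 6*(-1) = -6)
X(q, K) = -6
-563*X(-5, 2) = -563*(-6) = 3378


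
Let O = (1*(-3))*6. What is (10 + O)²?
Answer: 64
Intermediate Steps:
O = -18 (O = -3*6 = -18)
(10 + O)² = (10 - 18)² = (-8)² = 64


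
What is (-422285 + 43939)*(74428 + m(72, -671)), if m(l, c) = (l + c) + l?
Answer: -27960147746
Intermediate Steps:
m(l, c) = c + 2*l (m(l, c) = (c + l) + l = c + 2*l)
(-422285 + 43939)*(74428 + m(72, -671)) = (-422285 + 43939)*(74428 + (-671 + 2*72)) = -378346*(74428 + (-671 + 144)) = -378346*(74428 - 527) = -378346*73901 = -27960147746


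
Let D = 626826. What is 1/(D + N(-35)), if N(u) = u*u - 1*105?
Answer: 1/627946 ≈ 1.5925e-6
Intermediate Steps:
N(u) = -105 + u² (N(u) = u² - 105 = -105 + u²)
1/(D + N(-35)) = 1/(626826 + (-105 + (-35)²)) = 1/(626826 + (-105 + 1225)) = 1/(626826 + 1120) = 1/627946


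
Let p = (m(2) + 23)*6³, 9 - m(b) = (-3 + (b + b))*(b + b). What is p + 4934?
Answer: 10982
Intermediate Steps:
m(b) = 9 - 2*b*(-3 + 2*b) (m(b) = 9 - (-3 + (b + b))*(b + b) = 9 - (-3 + 2*b)*2*b = 9 - 2*b*(-3 + 2*b))
p = 6048 (p = ((9 - 4*2² + 6*2) + 23)*6³ = ((9 - 4*4 + 12) + 23)*216 = ((9 - 16 + 12) + 23)*216 = (5 + 23)*216 = 28*216 = 6048)
p + 4934 = 6048 + 4934 = 10982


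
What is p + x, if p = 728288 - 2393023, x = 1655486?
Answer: -9249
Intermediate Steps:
p = -1664735
p + x = -1664735 + 1655486 = -9249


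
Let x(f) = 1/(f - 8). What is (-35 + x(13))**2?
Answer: 30276/25 ≈ 1211.0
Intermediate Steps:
x(f) = 1/(-8 + f)
(-35 + x(13))**2 = (-35 + 1/(-8 + 13))**2 = (-35 + 1/5)**2 = (-174/5)**2 = 30276/25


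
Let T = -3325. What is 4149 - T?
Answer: 7474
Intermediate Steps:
4149 - T = 4149 - 1*(-3325) = 4149 + 3325 = 7474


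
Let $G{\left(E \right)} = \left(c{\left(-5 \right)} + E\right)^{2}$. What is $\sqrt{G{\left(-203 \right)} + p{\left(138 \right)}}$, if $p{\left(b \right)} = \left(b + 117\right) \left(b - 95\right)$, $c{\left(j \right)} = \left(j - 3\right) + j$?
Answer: $\sqrt{57621} \approx 240.04$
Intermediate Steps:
$c{\left(j \right)} = -3 + 2 j$ ($c{\left(j \right)} = \left(-3 + j\right) + j = -3 + 2 j$)
$p{\left(b \right)} = \left(-95 + b\right) \left(117 + b\right)$ ($p{\left(b \right)} = \left(117 + b\right) \left(-95 + b\right) = \left(-95 + b\right) \left(117 + b\right)$)
$G{\left(E \right)} = \left(-13 + E\right)^{2}$ ($G{\left(E \right)} = \left(\left(-3 + 2 \left(-5\right)\right) + E\right)^{2} = \left(\left(-3 - 10\right) + E\right)^{2} = \left(-13 + E\right)^{2}$)
$\sqrt{G{\left(-203 \right)} + p{\left(138 \right)}} = \sqrt{\left(-13 - 203\right)^{2} + \left(-11115 + 138^{2} + 22 \cdot 138\right)} = \sqrt{\left(-216\right)^{2} + \left(-11115 + 19044 + 3036\right)} = \sqrt{46656 + 10965} = \sqrt{57621}$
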